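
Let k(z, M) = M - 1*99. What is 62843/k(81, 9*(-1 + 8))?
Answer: -62843/36 ≈ -1745.6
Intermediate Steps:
k(z, M) = -99 + M (k(z, M) = M - 99 = -99 + M)
62843/k(81, 9*(-1 + 8)) = 62843/(-99 + 9*(-1 + 8)) = 62843/(-99 + 9*7) = 62843/(-99 + 63) = 62843/(-36) = 62843*(-1/36) = -62843/36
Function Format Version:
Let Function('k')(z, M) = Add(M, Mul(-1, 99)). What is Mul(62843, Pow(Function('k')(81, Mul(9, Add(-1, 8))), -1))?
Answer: Rational(-62843, 36) ≈ -1745.6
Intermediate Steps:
Function('k')(z, M) = Add(-99, M) (Function('k')(z, M) = Add(M, -99) = Add(-99, M))
Mul(62843, Pow(Function('k')(81, Mul(9, Add(-1, 8))), -1)) = Mul(62843, Pow(Add(-99, Mul(9, Add(-1, 8))), -1)) = Mul(62843, Pow(Add(-99, Mul(9, 7)), -1)) = Mul(62843, Pow(Add(-99, 63), -1)) = Mul(62843, Pow(-36, -1)) = Mul(62843, Rational(-1, 36)) = Rational(-62843, 36)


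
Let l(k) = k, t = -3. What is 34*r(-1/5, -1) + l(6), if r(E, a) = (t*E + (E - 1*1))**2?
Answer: 456/25 ≈ 18.240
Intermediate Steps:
r(E, a) = (-1 - 2*E)**2 (r(E, a) = (-3*E + (E - 1*1))**2 = (-3*E + (E - 1))**2 = (-3*E + (-1 + E))**2 = (-1 - 2*E)**2)
34*r(-1/5, -1) + l(6) = 34*(1 + 2*(-1/5))**2 + 6 = 34*(1 - 2/5)**2 + 6 = 34*(3/5)**2 + 6 = 34*(9/25) + 6 = 306/25 + 6 = 456/25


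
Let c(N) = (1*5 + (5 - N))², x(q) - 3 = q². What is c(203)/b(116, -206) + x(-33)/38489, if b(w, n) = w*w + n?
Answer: 1448145761/509979250 ≈ 2.8396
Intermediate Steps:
b(w, n) = n + w² (b(w, n) = w² + n = n + w²)
x(q) = 3 + q²
c(N) = (10 - N)² (c(N) = (5 + (5 - N))² = (10 - N)²)
c(203)/b(116, -206) + x(-33)/38489 = (-10 + 203)²/(-206 + 116²) + (3 + (-33)²)/38489 = 193²/(-206 + 13456) + (3 + 1089)*(1/38489) = 37249/13250 + 1092*(1/38489) = 37249*(1/13250) + 1092/38489 = 37249/13250 + 1092/38489 = 1448145761/509979250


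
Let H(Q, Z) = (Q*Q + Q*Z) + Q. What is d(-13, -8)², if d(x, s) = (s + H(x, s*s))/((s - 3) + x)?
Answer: 3249/4 ≈ 812.25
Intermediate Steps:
H(Q, Z) = Q + Q² + Q*Z (H(Q, Z) = (Q² + Q*Z) + Q = Q + Q² + Q*Z)
d(x, s) = (s + x*(1 + x + s²))/(-3 + s + x) (d(x, s) = (s + x*(1 + x + s*s))/((s - 3) + x) = (s + x*(1 + x + s²))/((-3 + s) + x) = (s + x*(1 + x + s²))/(-3 + s + x))
d(-13, -8)² = ((-8 - 13*(1 - 13 + (-8)²))/(-3 - 8 - 13))² = ((-8 - 13*(1 - 13 + 64))/(-24))² = (-(-8 - 13*52)/24)² = (-(-8 - 676)/24)² = (-1/24*(-684))² = (57/2)² = 3249/4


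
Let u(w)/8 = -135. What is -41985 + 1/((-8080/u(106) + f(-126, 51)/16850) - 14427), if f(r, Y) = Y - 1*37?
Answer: -137714150042685/3280079786 ≈ -41985.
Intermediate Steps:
f(r, Y) = -37 + Y (f(r, Y) = Y - 37 = -37 + Y)
u(w) = -1080 (u(w) = 8*(-135) = -1080)
-41985 + 1/((-8080/u(106) + f(-126, 51)/16850) - 14427) = -41985 + 1/((-8080/(-1080) + (-37 + 51)/16850) - 14427) = -41985 + 1/((-8080*(-1/1080) + 14*(1/16850)) - 14427) = -41985 + 1/((202/27 + 7/8425) - 14427) = -41985 + 1/(1702039/227475 - 14427) = -41985 + 1/(-3280079786/227475) = -41985 - 227475/3280079786 = -137714150042685/3280079786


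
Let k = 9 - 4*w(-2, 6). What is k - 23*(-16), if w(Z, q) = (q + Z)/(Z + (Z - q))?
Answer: 1893/5 ≈ 378.60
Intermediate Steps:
w(Z, q) = (Z + q)/(-q + 2*Z)
k = 53/5 (k = 9 - 4*(-2 + 6)/(-1*6 + 2*(-2)) = 9 - 4*4/(-6 - 4) = 9 - 4*4/(-10) = 9 - (-2)*4/5 = 9 - 4*(-⅖) = 9 + 8/5 = 53/5 ≈ 10.600)
k - 23*(-16) = 53/5 - 23*(-16) = 53/5 - 1*(-368) = 53/5 + 368 = 1893/5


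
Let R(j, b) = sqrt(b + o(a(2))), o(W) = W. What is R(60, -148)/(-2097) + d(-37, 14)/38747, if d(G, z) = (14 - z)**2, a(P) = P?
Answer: -I*sqrt(146)/2097 ≈ -0.0057621*I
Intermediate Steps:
R(j, b) = sqrt(2 + b) (R(j, b) = sqrt(b + 2) = sqrt(2 + b))
R(60, -148)/(-2097) + d(-37, 14)/38747 = sqrt(2 - 148)/(-2097) + (-14 + 14)**2/38747 = sqrt(-146)*(-1/2097) + 0**2*(1/38747) = (I*sqrt(146))*(-1/2097) + 0*(1/38747) = -I*sqrt(146)/2097 + 0 = -I*sqrt(146)/2097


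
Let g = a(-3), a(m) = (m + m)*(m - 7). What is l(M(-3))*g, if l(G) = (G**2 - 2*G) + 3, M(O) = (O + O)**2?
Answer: 73620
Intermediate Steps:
a(m) = 2*m*(-7 + m) (a(m) = (2*m)*(-7 + m) = 2*m*(-7 + m))
M(O) = 4*O**2 (M(O) = (2*O)**2 = 4*O**2)
l(G) = 3 + G**2 - 2*G
g = 60 (g = 2*(-3)*(-7 - 3) = 2*(-3)*(-10) = 60)
l(M(-3))*g = (3 + (4*(-3)**2)**2 - 8*(-3)**2)*60 = (3 + (4*9)**2 - 8*9)*60 = (3 + 36**2 - 2*36)*60 = (3 + 1296 - 72)*60 = 1227*60 = 73620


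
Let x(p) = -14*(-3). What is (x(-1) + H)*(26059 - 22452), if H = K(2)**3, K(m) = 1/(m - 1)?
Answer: 155101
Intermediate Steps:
x(p) = 42
K(m) = 1/(-1 + m)
H = 1 (H = (1/(-1 + 2))**3 = (1/1)**3 = 1**3 = 1)
(x(-1) + H)*(26059 - 22452) = (42 + 1)*(26059 - 22452) = 43*3607 = 155101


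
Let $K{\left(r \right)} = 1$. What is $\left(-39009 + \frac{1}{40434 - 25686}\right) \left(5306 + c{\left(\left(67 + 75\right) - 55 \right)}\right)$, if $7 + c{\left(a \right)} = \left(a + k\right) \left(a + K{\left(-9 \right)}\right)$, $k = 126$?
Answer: $- \frac{13832051647433}{14748} \approx -9.3789 \cdot 10^{8}$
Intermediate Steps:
$c{\left(a \right)} = -7 + \left(1 + a\right) \left(126 + a\right)$ ($c{\left(a \right)} = -7 + \left(a + 126\right) \left(a + 1\right) = -7 + \left(126 + a\right) \left(1 + a\right) = -7 + \left(1 + a\right) \left(126 + a\right)$)
$\left(-39009 + \frac{1}{40434 - 25686}\right) \left(5306 + c{\left(\left(67 + 75\right) - 55 \right)}\right) = \left(-39009 + \frac{1}{40434 - 25686}\right) \left(5306 + \left(119 + \left(\left(67 + 75\right) - 55\right)^{2} + 127 \left(\left(67 + 75\right) - 55\right)\right)\right) = \left(-39009 + \frac{1}{14748}\right) \left(5306 + \left(119 + \left(142 - 55\right)^{2} + 127 \left(142 - 55\right)\right)\right) = \left(-39009 + \frac{1}{14748}\right) \left(5306 + \left(119 + 87^{2} + 127 \cdot 87\right)\right) = - \frac{575304731 \left(5306 + \left(119 + 7569 + 11049\right)\right)}{14748} = - \frac{575304731 \left(5306 + 18737\right)}{14748} = \left(- \frac{575304731}{14748}\right) 24043 = - \frac{13832051647433}{14748}$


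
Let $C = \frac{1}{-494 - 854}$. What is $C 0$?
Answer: $0$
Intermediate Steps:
$C = - \frac{1}{1348}$ ($C = \frac{1}{-1348} = - \frac{1}{1348} \approx -0.00074184$)
$C 0 = \left(- \frac{1}{1348}\right) 0 = 0$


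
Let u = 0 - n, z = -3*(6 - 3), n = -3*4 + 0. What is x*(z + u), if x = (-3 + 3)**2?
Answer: 0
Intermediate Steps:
n = -12 (n = -12 + 0 = -12)
x = 0 (x = 0**2 = 0)
z = -9 (z = -3*3 = -9)
u = 12 (u = 0 - 1*(-12) = 0 + 12 = 12)
x*(z + u) = 0*(-9 + 12) = 0*3 = 0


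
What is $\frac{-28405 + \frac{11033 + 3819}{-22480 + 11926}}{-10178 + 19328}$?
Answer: $- \frac{149900611}{48284550} \approx -3.1045$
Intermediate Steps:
$\frac{-28405 + \frac{11033 + 3819}{-22480 + 11926}}{-10178 + 19328} = \frac{-28405 + \frac{14852}{-10554}}{9150} = \left(-28405 + 14852 \left(- \frac{1}{10554}\right)\right) \frac{1}{9150} = \left(-28405 - \frac{7426}{5277}\right) \frac{1}{9150} = \left(- \frac{149900611}{5277}\right) \frac{1}{9150} = - \frac{149900611}{48284550}$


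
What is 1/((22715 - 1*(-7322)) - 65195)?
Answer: -1/35158 ≈ -2.8443e-5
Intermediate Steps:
1/((22715 - 1*(-7322)) - 65195) = 1/((22715 + 7322) - 65195) = 1/(30037 - 65195) = 1/(-35158) = -1/35158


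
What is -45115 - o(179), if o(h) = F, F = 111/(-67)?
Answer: -3022594/67 ≈ -45113.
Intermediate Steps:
F = -111/67 (F = 111*(-1/67) = -111/67 ≈ -1.6567)
o(h) = -111/67
-45115 - o(179) = -45115 - 1*(-111/67) = -45115 + 111/67 = -3022594/67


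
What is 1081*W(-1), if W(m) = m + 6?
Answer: 5405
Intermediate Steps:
W(m) = 6 + m
1081*W(-1) = 1081*(6 - 1) = 1081*5 = 5405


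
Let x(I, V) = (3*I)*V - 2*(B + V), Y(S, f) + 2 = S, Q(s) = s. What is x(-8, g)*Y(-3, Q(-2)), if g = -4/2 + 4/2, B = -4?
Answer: -40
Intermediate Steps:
Y(S, f) = -2 + S
g = 0 (g = -4*1/2 + 4*(1/2) = -2 + 2 = 0)
x(I, V) = 8 - 2*V + 3*I*V (x(I, V) = (3*I)*V - 2*(-4 + V) = 3*I*V + (8 - 2*V) = 8 - 2*V + 3*I*V)
x(-8, g)*Y(-3, Q(-2)) = (8 - 2*0 + 3*(-8)*0)*(-2 - 3) = (8 + 0 + 0)*(-5) = 8*(-5) = -40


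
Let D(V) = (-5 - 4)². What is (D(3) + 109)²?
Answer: 36100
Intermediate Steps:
D(V) = 81 (D(V) = (-9)² = 81)
(D(3) + 109)² = (81 + 109)² = 190² = 36100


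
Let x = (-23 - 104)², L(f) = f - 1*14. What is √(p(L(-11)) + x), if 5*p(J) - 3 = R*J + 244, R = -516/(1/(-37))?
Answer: 2*I*√495510/5 ≈ 281.57*I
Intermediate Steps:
R = 19092 (R = -516/(-1/37) = -516*(-37) = 19092)
L(f) = -14 + f (L(f) = f - 14 = -14 + f)
p(J) = 247/5 + 19092*J/5 (p(J) = ⅗ + (19092*J + 244)/5 = ⅗ + (244 + 19092*J)/5 = ⅗ + (244/5 + 19092*J/5) = 247/5 + 19092*J/5)
x = 16129 (x = (-127)² = 16129)
√(p(L(-11)) + x) = √((247/5 + 19092*(-14 - 11)/5) + 16129) = √((247/5 + (19092/5)*(-25)) + 16129) = √((247/5 - 95460) + 16129) = √(-477053/5 + 16129) = √(-396408/5) = 2*I*√495510/5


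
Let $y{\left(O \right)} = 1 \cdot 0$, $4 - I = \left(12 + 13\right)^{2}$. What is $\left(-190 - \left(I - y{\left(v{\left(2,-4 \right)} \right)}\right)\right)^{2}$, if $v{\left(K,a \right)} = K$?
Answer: $185761$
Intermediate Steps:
$I = -621$ ($I = 4 - \left(12 + 13\right)^{2} = 4 - 25^{2} = 4 - 625 = -621$)
$y{\left(O \right)} = 0$
$\left(-190 - \left(I - y{\left(v{\left(2,-4 \right)} \right)}\right)\right)^{2} = \left(-190 + \left(0 - -621\right)\right)^{2} = \left(-190 + \left(0 + 621\right)\right)^{2} = \left(-190 + 621\right)^{2} = 431^{2} = 185761$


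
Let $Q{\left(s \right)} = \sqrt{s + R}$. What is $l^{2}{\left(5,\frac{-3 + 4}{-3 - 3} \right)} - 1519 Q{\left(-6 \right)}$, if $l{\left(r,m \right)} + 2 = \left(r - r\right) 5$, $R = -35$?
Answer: $4 - 1519 i \sqrt{41} \approx 4.0 - 9726.3 i$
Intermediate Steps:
$Q{\left(s \right)} = \sqrt{-35 + s}$ ($Q{\left(s \right)} = \sqrt{s - 35} = \sqrt{-35 + s}$)
$l{\left(r,m \right)} = -2$ ($l{\left(r,m \right)} = -2 + \left(r - r\right) 5 = -2 + 0 \cdot 5 = -2 + 0 = -2$)
$l^{2}{\left(5,\frac{-3 + 4}{-3 - 3} \right)} - 1519 Q{\left(-6 \right)} = \left(-2\right)^{2} - 1519 \sqrt{-35 - 6} = 4 - 1519 \sqrt{-41} = 4 - 1519 i \sqrt{41}$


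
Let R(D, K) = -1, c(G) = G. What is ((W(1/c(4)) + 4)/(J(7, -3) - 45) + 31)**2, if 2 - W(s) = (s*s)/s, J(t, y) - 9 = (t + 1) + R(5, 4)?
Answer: 12766329/13456 ≈ 948.75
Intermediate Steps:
J(t, y) = 9 + t (J(t, y) = 9 + ((t + 1) - 1) = 9 + ((1 + t) - 1) = 9 + t)
W(s) = 2 - s (W(s) = 2 - s*s/s = 2 - s**2/s = 2 - s)
((W(1/c(4)) + 4)/(J(7, -3) - 45) + 31)**2 = (((2 - 1/4) + 4)/((9 + 7) - 45) + 31)**2 = (((2 - 1/4) + 4)/(16 - 45) + 31)**2 = (((2 - 1*1/4) + 4)/(-29) + 31)**2 = (((2 - 1/4) + 4)*(-1/29) + 31)**2 = ((7/4 + 4)*(-1/29) + 31)**2 = ((23/4)*(-1/29) + 31)**2 = (-23/116 + 31)**2 = (3573/116)**2 = 12766329/13456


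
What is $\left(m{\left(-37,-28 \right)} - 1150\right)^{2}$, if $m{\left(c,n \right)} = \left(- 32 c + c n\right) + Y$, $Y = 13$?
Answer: $1172889$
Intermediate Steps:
$m{\left(c,n \right)} = 13 - 32 c + c n$ ($m{\left(c,n \right)} = \left(- 32 c + c n\right) + 13 = 13 - 32 c + c n$)
$\left(m{\left(-37,-28 \right)} - 1150\right)^{2} = \left(\left(13 - -1184 - -1036\right) - 1150\right)^{2} = \left(\left(13 + 1184 + 1036\right) - 1150\right)^{2} = \left(2233 - 1150\right)^{2} = 1083^{2} = 1172889$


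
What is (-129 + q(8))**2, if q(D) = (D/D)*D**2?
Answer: 4225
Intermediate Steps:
q(D) = D**2 (q(D) = 1*D**2 = D**2)
(-129 + q(8))**2 = (-129 + 8**2)**2 = (-129 + 64)**2 = (-65)**2 = 4225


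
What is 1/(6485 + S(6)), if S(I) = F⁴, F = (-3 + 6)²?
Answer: 1/13046 ≈ 7.6652e-5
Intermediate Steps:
F = 9 (F = 3² = 9)
S(I) = 6561 (S(I) = 9⁴ = 6561)
1/(6485 + S(6)) = 1/(6485 + 6561) = 1/13046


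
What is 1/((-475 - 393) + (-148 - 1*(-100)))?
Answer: -1/916 ≈ -0.0010917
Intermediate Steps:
1/((-475 - 393) + (-148 - 1*(-100))) = 1/(-868 + (-148 + 100)) = 1/(-868 - 48) = 1/(-916) = -1/916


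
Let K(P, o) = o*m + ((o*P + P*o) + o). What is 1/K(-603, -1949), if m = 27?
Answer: 1/2295922 ≈ 4.3555e-7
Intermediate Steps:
K(P, o) = 28*o + 2*P*o (K(P, o) = o*27 + ((o*P + P*o) + o) = 27*o + ((P*o + P*o) + o) = 27*o + (2*P*o + o) = 27*o + (o + 2*P*o) = 28*o + 2*P*o)
1/K(-603, -1949) = 1/(2*(-1949)*(14 - 603)) = 1/(2*(-1949)*(-589)) = 1/2295922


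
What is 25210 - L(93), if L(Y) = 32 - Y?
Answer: 25271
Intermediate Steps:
25210 - L(93) = 25210 - (32 - 1*93) = 25210 - (32 - 93) = 25210 - 1*(-61) = 25210 + 61 = 25271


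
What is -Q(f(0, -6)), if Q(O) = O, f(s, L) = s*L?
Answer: 0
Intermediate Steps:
f(s, L) = L*s
-Q(f(0, -6)) = -(-6)*0 = -1*0 = 0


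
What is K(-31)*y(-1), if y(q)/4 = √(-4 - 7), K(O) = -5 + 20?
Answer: 60*I*√11 ≈ 199.0*I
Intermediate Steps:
K(O) = 15
y(q) = 4*I*√11 (y(q) = 4*√(-4 - 7) = 4*√(-11) = 4*(I*√11) = 4*I*√11)
K(-31)*y(-1) = 15*(4*I*√11) = 60*I*√11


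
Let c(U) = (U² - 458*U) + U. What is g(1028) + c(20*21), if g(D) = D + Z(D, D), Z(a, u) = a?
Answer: -13484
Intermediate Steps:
c(U) = U² - 457*U
g(D) = 2*D (g(D) = D + D = 2*D)
g(1028) + c(20*21) = 2*1028 + (20*21)*(-457 + 20*21) = 2056 + 420*(-457 + 420) = 2056 + 420*(-37) = 2056 - 15540 = -13484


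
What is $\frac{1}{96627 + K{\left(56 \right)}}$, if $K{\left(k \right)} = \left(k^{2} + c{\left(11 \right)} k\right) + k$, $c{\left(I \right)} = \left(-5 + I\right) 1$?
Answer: $\frac{1}{100155} \approx 9.9845 \cdot 10^{-6}$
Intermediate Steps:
$c{\left(I \right)} = -5 + I$
$K{\left(k \right)} = k^{2} + 7 k$ ($K{\left(k \right)} = \left(k^{2} + \left(-5 + 11\right) k\right) + k = \left(k^{2} + 6 k\right) + k = k^{2} + 7 k$)
$\frac{1}{96627 + K{\left(56 \right)}} = \frac{1}{96627 + 56 \left(7 + 56\right)} = \frac{1}{96627 + 56 \cdot 63} = \frac{1}{96627 + 3528} = \frac{1}{100155}$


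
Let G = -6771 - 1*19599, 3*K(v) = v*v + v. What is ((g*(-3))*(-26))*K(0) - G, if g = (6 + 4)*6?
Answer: 26370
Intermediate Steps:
g = 60 (g = 10*6 = 60)
K(v) = v/3 + v²/3 (K(v) = (v*v + v)/3 = (v² + v)/3 = (v + v²)/3 = v/3 + v²/3)
G = -26370 (G = -6771 - 19599 = -26370)
((g*(-3))*(-26))*K(0) - G = ((60*(-3))*(-26))*((⅓)*0*(1 + 0)) - 1*(-26370) = (-180*(-26))*((⅓)*0*1) + 26370 = 4680*0 + 26370 = 0 + 26370 = 26370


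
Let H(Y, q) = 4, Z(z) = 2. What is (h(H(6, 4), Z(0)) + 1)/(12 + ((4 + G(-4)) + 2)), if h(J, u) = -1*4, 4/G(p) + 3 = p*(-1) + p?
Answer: -9/50 ≈ -0.18000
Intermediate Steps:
G(p) = -4/3 (G(p) = 4/(-3 + (p*(-1) + p)) = 4/(-3 + (-p + p)) = 4/(-3 + 0) = 4/(-3) = 4*(-1/3) = -4/3)
h(J, u) = -4
(h(H(6, 4), Z(0)) + 1)/(12 + ((4 + G(-4)) + 2)) = (-4 + 1)/(12 + ((4 - 4/3) + 2)) = -3/(12 + (8/3 + 2)) = -3/(12 + 14/3) = -3/50/3 = -3*3/50 = -9/50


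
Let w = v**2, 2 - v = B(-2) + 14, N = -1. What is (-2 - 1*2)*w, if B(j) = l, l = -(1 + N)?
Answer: -576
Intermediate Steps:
l = 0 (l = -(1 - 1) = -1*0 = 0)
B(j) = 0
v = -12 (v = 2 - (0 + 14) = 2 - 1*14 = 2 - 14 = -12)
w = 144 (w = (-12)**2 = 144)
(-2 - 1*2)*w = (-2 - 1*2)*144 = (-2 - 2)*144 = -4*144 = -576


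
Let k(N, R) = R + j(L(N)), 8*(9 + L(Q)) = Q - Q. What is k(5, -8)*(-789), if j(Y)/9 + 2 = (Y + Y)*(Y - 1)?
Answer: -1257666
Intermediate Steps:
L(Q) = -9 (L(Q) = -9 + (Q - Q)/8 = -9 + (1/8)*0 = -9 + 0 = -9)
j(Y) = -18 + 18*Y*(-1 + Y) (j(Y) = -18 + 9*((Y + Y)*(Y - 1)) = -18 + 9*((2*Y)*(-1 + Y)) = -18 + 9*(2*Y*(-1 + Y)) = -18 + 18*Y*(-1 + Y))
k(N, R) = 1602 + R (k(N, R) = R + (-18 - 18*(-9) + 18*(-9)**2) = R + (-18 + 162 + 18*81) = R + (-18 + 162 + 1458) = R + 1602 = 1602 + R)
k(5, -8)*(-789) = (1602 - 8)*(-789) = 1594*(-789) = -1257666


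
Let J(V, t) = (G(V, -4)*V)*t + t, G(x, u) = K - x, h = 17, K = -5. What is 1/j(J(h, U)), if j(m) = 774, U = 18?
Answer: 1/774 ≈ 0.0012920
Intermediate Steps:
G(x, u) = -5 - x
J(V, t) = t + V*t*(-5 - V) (J(V, t) = ((-5 - V)*V)*t + t = (V*(-5 - V))*t + t = V*t*(-5 - V) + t = t + V*t*(-5 - V))
1/j(J(h, U)) = 1/774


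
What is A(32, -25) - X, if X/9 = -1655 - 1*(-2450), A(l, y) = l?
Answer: -7123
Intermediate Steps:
X = 7155 (X = 9*(-1655 - 1*(-2450)) = 9*(-1655 + 2450) = 9*795 = 7155)
A(32, -25) - X = 32 - 1*7155 = 32 - 7155 = -7123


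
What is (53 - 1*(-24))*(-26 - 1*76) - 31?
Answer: -7885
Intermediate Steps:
(53 - 1*(-24))*(-26 - 1*76) - 31 = (53 + 24)*(-26 - 76) - 31 = 77*(-102) - 31 = -7854 - 31 = -7885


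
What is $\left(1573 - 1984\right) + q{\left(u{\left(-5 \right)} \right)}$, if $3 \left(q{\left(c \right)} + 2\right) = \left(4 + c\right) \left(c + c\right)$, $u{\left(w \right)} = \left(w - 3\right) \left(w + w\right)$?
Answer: $4067$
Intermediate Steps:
$u{\left(w \right)} = 2 w \left(-3 + w\right)$ ($u{\left(w \right)} = \left(-3 + w\right) 2 w = 2 w \left(-3 + w\right)$)
$q{\left(c \right)} = -2 + \frac{2 c \left(4 + c\right)}{3}$ ($q{\left(c \right)} = -2 + \frac{\left(4 + c\right) \left(c + c\right)}{3} = -2 + \frac{\left(4 + c\right) 2 c}{3} = -2 + \frac{2 c \left(4 + c\right)}{3}$)
$\left(1573 - 1984\right) + q{\left(u{\left(-5 \right)} \right)} = \left(1573 - 1984\right) + \left(-2 + \frac{2 \left(2 \left(-5\right) \left(-3 - 5\right)\right)^{2}}{3} + \frac{8 \cdot 2 \left(-5\right) \left(-3 - 5\right)}{3}\right) = -411 + \left(-2 + \frac{2 \left(2 \left(-5\right) \left(-8\right)\right)^{2}}{3} + \frac{8 \cdot 2 \left(-5\right) \left(-8\right)}{3}\right) = -411 + \left(-2 + \frac{2 \cdot 80^{2}}{3} + \frac{8}{3} \cdot 80\right) = -411 + \left(-2 + \frac{2}{3} \cdot 6400 + \frac{640}{3}\right) = -411 + \left(-2 + \frac{12800}{3} + \frac{640}{3}\right) = -411 + 4478 = 4067$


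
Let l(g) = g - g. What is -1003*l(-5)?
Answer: 0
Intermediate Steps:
l(g) = 0
-1003*l(-5) = -1003*0 = 0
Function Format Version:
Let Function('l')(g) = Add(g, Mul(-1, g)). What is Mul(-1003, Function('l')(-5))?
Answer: 0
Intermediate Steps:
Function('l')(g) = 0
Mul(-1003, Function('l')(-5)) = Mul(-1003, 0) = 0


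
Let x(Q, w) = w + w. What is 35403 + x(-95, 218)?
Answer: 35839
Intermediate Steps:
x(Q, w) = 2*w
35403 + x(-95, 218) = 35403 + 2*218 = 35403 + 436 = 35839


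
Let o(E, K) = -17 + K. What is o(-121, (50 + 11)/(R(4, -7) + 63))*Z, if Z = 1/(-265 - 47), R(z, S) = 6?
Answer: 139/2691 ≈ 0.051654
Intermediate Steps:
Z = -1/312 (Z = 1/(-312) = -1/312 ≈ -0.0032051)
o(-121, (50 + 11)/(R(4, -7) + 63))*Z = (-17 + (50 + 11)/(6 + 63))*(-1/312) = (-17 + 61/69)*(-1/312) = -1112/69*(-1/312) = 139/2691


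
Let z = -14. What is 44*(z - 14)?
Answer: -1232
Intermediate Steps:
44*(z - 14) = 44*(-14 - 14) = 44*(-28) = -1232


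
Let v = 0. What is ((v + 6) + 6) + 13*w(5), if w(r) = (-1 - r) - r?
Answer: -131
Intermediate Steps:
w(r) = -1 - 2*r
((v + 6) + 6) + 13*w(5) = ((0 + 6) + 6) + 13*(-1 - 2*5) = (6 + 6) + 13*(-1 - 10) = 12 + 13*(-11) = 12 - 143 = -131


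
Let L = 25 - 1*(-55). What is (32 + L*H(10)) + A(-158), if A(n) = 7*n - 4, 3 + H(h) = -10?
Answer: -2118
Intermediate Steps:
L = 80 (L = 25 + 55 = 80)
H(h) = -13 (H(h) = -3 - 10 = -13)
A(n) = -4 + 7*n
(32 + L*H(10)) + A(-158) = (32 + 80*(-13)) + (-4 + 7*(-158)) = (32 - 1040) + (-4 - 1106) = -1008 - 1110 = -2118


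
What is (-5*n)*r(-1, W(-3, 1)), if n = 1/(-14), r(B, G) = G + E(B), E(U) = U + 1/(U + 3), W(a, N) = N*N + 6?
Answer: 65/28 ≈ 2.3214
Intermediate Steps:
W(a, N) = 6 + N² (W(a, N) = N² + 6 = 6 + N²)
E(U) = U + 1/(3 + U)
r(B, G) = G + (1 + B² + 3*B)/(3 + B)
n = -1/14 ≈ -0.071429
(-5*n)*r(-1, W(-3, 1)) = (-5*(-1/14))*((1 + (-1)² + 3*(-1) + (6 + 1²)*(3 - 1))/(3 - 1)) = 5*((1 + 1 - 3 + (6 + 1)*2)/2)/14 = 5*((1 + 1 - 3 + 7*2)/2)/14 = 5*((1 + 1 - 3 + 14)/2)/14 = 5*((½)*13)/14 = (5/14)*(13/2) = 65/28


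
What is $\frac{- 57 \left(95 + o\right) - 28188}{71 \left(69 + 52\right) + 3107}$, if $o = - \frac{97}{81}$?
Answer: $- \frac{452719}{157923} \approx -2.8667$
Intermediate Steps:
$o = - \frac{97}{81}$ ($o = \left(-97\right) \frac{1}{81} = - \frac{97}{81} \approx -1.1975$)
$\frac{- 57 \left(95 + o\right) - 28188}{71 \left(69 + 52\right) + 3107} = \frac{- 57 \left(95 - \frac{97}{81}\right) - 28188}{71 \left(69 + 52\right) + 3107} = \frac{\left(-57\right) \frac{7598}{81} - 28188}{71 \cdot 121 + 3107} = \frac{- \frac{144362}{27} - 28188}{8591 + 3107} = - \frac{905438}{27 \cdot 11698} = \left(- \frac{905438}{27}\right) \frac{1}{11698} = - \frac{452719}{157923}$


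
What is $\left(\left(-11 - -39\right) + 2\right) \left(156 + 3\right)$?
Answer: $4770$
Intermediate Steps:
$\left(\left(-11 - -39\right) + 2\right) \left(156 + 3\right) = \left(\left(-11 + 39\right) + 2\right) 159 = \left(28 + 2\right) 159 = 30 \cdot 159 = 4770$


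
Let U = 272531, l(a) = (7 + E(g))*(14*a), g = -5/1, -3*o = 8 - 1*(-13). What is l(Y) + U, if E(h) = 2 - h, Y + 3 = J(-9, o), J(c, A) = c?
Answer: 270179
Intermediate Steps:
o = -7 (o = -(8 - 1*(-13))/3 = -(8 + 13)/3 = -⅓*21 = -7)
Y = -12 (Y = -3 - 9 = -12)
g = -5 (g = -5*1 = -5)
l(a) = 196*a (l(a) = (7 + (2 - 1*(-5)))*(14*a) = (7 + (2 + 5))*(14*a) = (7 + 7)*(14*a) = 14*(14*a) = 196*a)
l(Y) + U = 196*(-12) + 272531 = -2352 + 272531 = 270179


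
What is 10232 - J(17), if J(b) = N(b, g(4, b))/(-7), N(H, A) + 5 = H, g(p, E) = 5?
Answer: 71636/7 ≈ 10234.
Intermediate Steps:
N(H, A) = -5 + H
J(b) = 5/7 - b/7 (J(b) = (-5 + b)/(-7) = (-5 + b)*(-⅐) = 5/7 - b/7)
10232 - J(17) = 10232 - (5/7 - ⅐*17) = 10232 - (5/7 - 17/7) = 10232 - 1*(-12/7) = 10232 + 12/7 = 71636/7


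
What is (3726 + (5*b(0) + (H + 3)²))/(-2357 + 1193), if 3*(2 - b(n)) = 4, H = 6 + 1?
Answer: -2872/873 ≈ -3.2898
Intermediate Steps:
H = 7
b(n) = ⅔ (b(n) = 2 - ⅓*4 = 2 - 4/3 = ⅔)
(3726 + (5*b(0) + (H + 3)²))/(-2357 + 1193) = (3726 + (5*(⅔) + (7 + 3)²))/(-2357 + 1193) = (3726 + (10/3 + 10²))/(-1164) = (3726 + (10/3 + 100))*(-1/1164) = (3726 + 310/3)*(-1/1164) = (11488/3)*(-1/1164) = -2872/873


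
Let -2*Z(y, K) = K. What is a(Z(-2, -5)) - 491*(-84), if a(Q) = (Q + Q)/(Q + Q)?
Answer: 41245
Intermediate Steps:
Z(y, K) = -K/2
a(Q) = 1 (a(Q) = (2*Q)/((2*Q)) = (2*Q)*(1/(2*Q)) = 1)
a(Z(-2, -5)) - 491*(-84) = 1 - 491*(-84) = 1 + 41244 = 41245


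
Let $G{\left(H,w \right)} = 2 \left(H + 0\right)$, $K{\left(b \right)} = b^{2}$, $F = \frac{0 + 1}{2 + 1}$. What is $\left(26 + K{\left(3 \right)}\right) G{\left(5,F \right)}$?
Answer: $350$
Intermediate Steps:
$F = \frac{1}{3}$ ($F = 1 \cdot \frac{1}{3} = \frac{1}{3} \approx 0.33333$)
$G{\left(H,w \right)} = 2 H$
$\left(26 + K{\left(3 \right)}\right) G{\left(5,F \right)} = \left(26 + 3^{2}\right) 2 \cdot 5 = \left(26 + 9\right) 10 = 35 \cdot 10 = 350$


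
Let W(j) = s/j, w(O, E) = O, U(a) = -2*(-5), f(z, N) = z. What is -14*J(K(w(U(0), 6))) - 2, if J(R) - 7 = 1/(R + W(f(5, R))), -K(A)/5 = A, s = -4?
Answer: -12665/127 ≈ -99.724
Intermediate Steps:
U(a) = 10
K(A) = -5*A
W(j) = -4/j
J(R) = 7 + 1/(-⅘ + R) (J(R) = 7 + 1/(R - 4/5) = 7 + 1/(R - 4*⅕) = 7 + 1/(R - ⅘) = 7 + 1/(-⅘ + R))
-14*J(K(w(U(0), 6))) - 2 = -14*(-23 + 35*(-5*10))/(-4 + 5*(-5*10)) - 2 = -14*(-23 + 35*(-50))/(-4 + 5*(-50)) - 2 = -14*(-23 - 1750)/(-4 - 250) - 2 = -14*(-1773)/(-254) - 2 = -(-7)*(-1773)/127 - 2 = -14*1773/254 - 2 = -12411/127 - 2 = -12665/127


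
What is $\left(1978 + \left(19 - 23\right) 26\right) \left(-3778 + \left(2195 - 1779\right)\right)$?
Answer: $-6300388$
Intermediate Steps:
$\left(1978 + \left(19 - 23\right) 26\right) \left(-3778 + \left(2195 - 1779\right)\right) = \left(1978 - 104\right) \left(-3778 + 416\right) = \left(1978 - 104\right) \left(-3362\right) = 1874 \left(-3362\right) = -6300388$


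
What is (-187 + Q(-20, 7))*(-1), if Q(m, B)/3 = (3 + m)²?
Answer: -680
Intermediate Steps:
Q(m, B) = 3*(3 + m)²
(-187 + Q(-20, 7))*(-1) = (-187 + 3*(3 - 20)²)*(-1) = (-187 + 3*(-17)²)*(-1) = (-187 + 3*289)*(-1) = (-187 + 867)*(-1) = 680*(-1) = -680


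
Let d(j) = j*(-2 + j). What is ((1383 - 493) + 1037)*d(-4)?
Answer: 46248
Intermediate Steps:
((1383 - 493) + 1037)*d(-4) = ((1383 - 493) + 1037)*(-4*(-2 - 4)) = (890 + 1037)*(-4*(-6)) = 1927*24 = 46248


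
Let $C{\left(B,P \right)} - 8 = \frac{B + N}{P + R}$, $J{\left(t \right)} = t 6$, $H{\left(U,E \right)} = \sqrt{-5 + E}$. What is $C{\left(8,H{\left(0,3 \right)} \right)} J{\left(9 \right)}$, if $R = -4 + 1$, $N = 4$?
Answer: $\frac{2808}{11} - \frac{648 i \sqrt{2}}{11} \approx 255.27 - 83.31 i$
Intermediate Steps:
$R = -3$
$J{\left(t \right)} = 6 t$
$C{\left(B,P \right)} = 8 + \frac{4 + B}{-3 + P}$ ($C{\left(B,P \right)} = 8 + \frac{B + 4}{P - 3} = 8 + \frac{4 + B}{-3 + P}$)
$C{\left(8,H{\left(0,3 \right)} \right)} J{\left(9 \right)} = \frac{-20 + 8 + 8 \sqrt{-5 + 3}}{-3 + \sqrt{-5 + 3}} \cdot 6 \cdot 9 = \frac{-20 + 8 + 8 \sqrt{-2}}{-3 + \sqrt{-2}} \cdot 54 = \frac{-20 + 8 + 8 i \sqrt{2}}{-3 + i \sqrt{2}} \cdot 54 = \frac{-12 + 8 i \sqrt{2}}{-3 + i \sqrt{2}} \cdot 54 = \frac{54 \left(-12 + 8 i \sqrt{2}\right)}{-3 + i \sqrt{2}}$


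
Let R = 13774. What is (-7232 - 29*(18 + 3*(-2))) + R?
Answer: 6194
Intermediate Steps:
(-7232 - 29*(18 + 3*(-2))) + R = (-7232 - 29*(18 + 3*(-2))) + 13774 = (-7232 - 29*(18 - 6)) + 13774 = (-7232 - 29*12) + 13774 = (-7232 - 348) + 13774 = -7580 + 13774 = 6194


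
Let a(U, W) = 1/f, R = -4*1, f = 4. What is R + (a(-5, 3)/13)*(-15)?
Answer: -223/52 ≈ -4.2885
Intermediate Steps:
R = -4
a(U, W) = ¼ (a(U, W) = 1/4 = ¼)
R + (a(-5, 3)/13)*(-15) = -4 + ((¼)/13)*(-15) = -4 + ((¼)*(1/13))*(-15) = -4 + (1/52)*(-15) = -4 - 15/52 = -223/52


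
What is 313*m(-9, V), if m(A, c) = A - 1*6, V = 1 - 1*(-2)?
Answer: -4695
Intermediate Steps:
V = 3 (V = 1 + 2 = 3)
m(A, c) = -6 + A (m(A, c) = A - 6 = -6 + A)
313*m(-9, V) = 313*(-6 - 9) = 313*(-15) = -4695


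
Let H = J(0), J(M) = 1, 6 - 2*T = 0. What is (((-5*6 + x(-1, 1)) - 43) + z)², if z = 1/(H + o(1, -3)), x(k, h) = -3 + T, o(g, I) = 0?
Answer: 5184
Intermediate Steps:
T = 3 (T = 3 - ½*0 = 3 + 0 = 3)
x(k, h) = 0 (x(k, h) = -3 + 3 = 0)
H = 1
z = 1 (z = 1/(1 + 0) = 1/1 = 1)
(((-5*6 + x(-1, 1)) - 43) + z)² = (((-5*6 + 0) - 43) + 1)² = (((-30 + 0) - 43) + 1)² = ((-30 - 43) + 1)² = (-73 + 1)² = (-72)² = 5184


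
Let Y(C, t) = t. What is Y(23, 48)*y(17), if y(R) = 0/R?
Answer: 0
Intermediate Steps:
y(R) = 0
Y(23, 48)*y(17) = 48*0 = 0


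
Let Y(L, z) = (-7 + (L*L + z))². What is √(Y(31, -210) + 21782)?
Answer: √575318 ≈ 758.50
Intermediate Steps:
Y(L, z) = (-7 + z + L²)² (Y(L, z) = (-7 + (L² + z))² = (-7 + (z + L²))² = (-7 + z + L²)²)
√(Y(31, -210) + 21782) = √((-7 - 210 + 31²)² + 21782) = √((-7 - 210 + 961)² + 21782) = √(744² + 21782) = √(553536 + 21782) = √575318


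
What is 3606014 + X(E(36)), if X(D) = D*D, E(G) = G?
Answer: 3607310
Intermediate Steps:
X(D) = D²
3606014 + X(E(36)) = 3606014 + 36² = 3606014 + 1296 = 3607310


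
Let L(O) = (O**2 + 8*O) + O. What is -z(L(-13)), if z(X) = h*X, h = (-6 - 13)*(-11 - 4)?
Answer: -14820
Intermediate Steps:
L(O) = O**2 + 9*O
h = 285 (h = -19*(-15) = 285)
z(X) = 285*X
-z(L(-13)) = -285*(-13*(9 - 13)) = -285*(-13*(-4)) = -285*52 = -1*14820 = -14820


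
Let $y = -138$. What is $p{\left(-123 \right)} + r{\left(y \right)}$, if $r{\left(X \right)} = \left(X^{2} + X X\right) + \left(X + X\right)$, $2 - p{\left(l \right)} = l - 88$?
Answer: $38025$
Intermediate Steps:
$p{\left(l \right)} = 90 - l$ ($p{\left(l \right)} = 2 - \left(l - 88\right) = 2 - \left(-88 + l\right) = 90 - l$)
$r{\left(X \right)} = 2 X + 2 X^{2}$ ($r{\left(X \right)} = \left(X^{2} + X^{2}\right) + 2 X = 2 X^{2} + 2 X = 2 X + 2 X^{2}$)
$p{\left(-123 \right)} + r{\left(y \right)} = \left(90 - -123\right) + 2 \left(-138\right) \left(1 - 138\right) = \left(90 + 123\right) + 2 \left(-138\right) \left(-137\right) = 213 + 37812 = 38025$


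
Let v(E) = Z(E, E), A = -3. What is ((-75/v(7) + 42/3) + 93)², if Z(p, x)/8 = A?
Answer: 776161/64 ≈ 12128.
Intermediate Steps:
Z(p, x) = -24 (Z(p, x) = 8*(-3) = -24)
v(E) = -24
((-75/v(7) + 42/3) + 93)² = ((-75/(-24) + 42/3) + 93)² = ((-75*(-1/24) + 42*(⅓)) + 93)² = ((25/8 + 14) + 93)² = (137/8 + 93)² = (881/8)² = 776161/64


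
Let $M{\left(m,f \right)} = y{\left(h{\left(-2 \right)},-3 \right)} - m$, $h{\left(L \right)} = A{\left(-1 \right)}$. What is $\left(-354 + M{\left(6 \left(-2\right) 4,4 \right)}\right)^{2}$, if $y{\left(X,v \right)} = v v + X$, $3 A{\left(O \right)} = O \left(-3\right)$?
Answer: $87616$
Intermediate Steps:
$A{\left(O \right)} = - O$ ($A{\left(O \right)} = \frac{O \left(-3\right)}{3} = \frac{\left(-3\right) O}{3} = - O$)
$h{\left(L \right)} = 1$ ($h{\left(L \right)} = \left(-1\right) \left(-1\right) = 1$)
$y{\left(X,v \right)} = X + v^{2}$ ($y{\left(X,v \right)} = v^{2} + X = X + v^{2}$)
$M{\left(m,f \right)} = 10 - m$ ($M{\left(m,f \right)} = \left(1 + \left(-3\right)^{2}\right) - m = \left(1 + 9\right) - m = 10 - m$)
$\left(-354 + M{\left(6 \left(-2\right) 4,4 \right)}\right)^{2} = \left(-354 - \left(-10 + 6 \left(-2\right) 4\right)\right)^{2} = \left(-354 - \left(-10 - 48\right)\right)^{2} = \left(-354 + \left(10 - -48\right)\right)^{2} = \left(-354 + \left(10 + 48\right)\right)^{2} = \left(-354 + 58\right)^{2} = \left(-296\right)^{2} = 87616$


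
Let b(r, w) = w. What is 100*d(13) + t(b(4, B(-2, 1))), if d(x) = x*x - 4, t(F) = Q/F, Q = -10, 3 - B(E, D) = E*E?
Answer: 16510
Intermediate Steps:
B(E, D) = 3 - E² (B(E, D) = 3 - E*E = 3 - E²)
t(F) = -10/F
d(x) = -4 + x² (d(x) = x² - 4 = -4 + x²)
100*d(13) + t(b(4, B(-2, 1))) = 100*(-4 + 13²) - 10/(3 - 1*(-2)²) = 100*(-4 + 169) - 10/(3 - 1*4) = 100*165 - 10/(3 - 4) = 16500 - 10/(-1) = 16500 - 10*(-1) = 16500 + 10 = 16510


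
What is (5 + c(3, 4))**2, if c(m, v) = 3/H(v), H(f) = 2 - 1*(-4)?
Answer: 121/4 ≈ 30.250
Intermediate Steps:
H(f) = 6 (H(f) = 2 + 4 = 6)
c(m, v) = 1/2 (c(m, v) = 3/6 = 3*(1/6) = 1/2)
(5 + c(3, 4))**2 = (5 + 1/2)**2 = (11/2)**2 = 121/4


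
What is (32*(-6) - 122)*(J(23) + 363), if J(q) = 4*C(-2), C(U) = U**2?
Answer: -119006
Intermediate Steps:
J(q) = 16 (J(q) = 4*(-2)**2 = 4*4 = 16)
(32*(-6) - 122)*(J(23) + 363) = (32*(-6) - 122)*(16 + 363) = (-192 - 122)*379 = -314*379 = -119006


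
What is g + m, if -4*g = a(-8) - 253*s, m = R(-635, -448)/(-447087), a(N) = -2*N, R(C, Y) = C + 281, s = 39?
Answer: 1468085151/596116 ≈ 2462.8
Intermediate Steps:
R(C, Y) = 281 + C
m = 118/149029 (m = (281 - 635)/(-447087) = -354*(-1/447087) = 118/149029 ≈ 0.00079179)
g = 9851/4 (g = -(-2*(-8) - 253*39)/4 = -(16 - 9867)/4 = -1/4*(-9851) = 9851/4 ≈ 2462.8)
g + m = 9851/4 + 118/149029 = 1468085151/596116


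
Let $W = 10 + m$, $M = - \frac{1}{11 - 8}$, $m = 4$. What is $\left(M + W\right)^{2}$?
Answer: $\frac{1681}{9} \approx 186.78$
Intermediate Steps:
$M = - \frac{1}{3} \approx -0.33333$
$W = 14$ ($W = 10 + 4 = 14$)
$\left(M + W\right)^{2} = \left(- \frac{1}{3} + 14\right)^{2} = \left(\frac{41}{3}\right)^{2} = \frac{1681}{9}$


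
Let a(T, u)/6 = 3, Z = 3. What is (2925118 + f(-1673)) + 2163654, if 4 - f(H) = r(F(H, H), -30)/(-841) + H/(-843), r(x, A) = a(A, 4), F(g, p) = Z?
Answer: 3607752507469/708963 ≈ 5.0888e+6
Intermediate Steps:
F(g, p) = 3
a(T, u) = 18 (a(T, u) = 6*3 = 18)
r(x, A) = 18
f(H) = 3382/841 + H/843 (f(H) = 4 - (18/(-841) + H/(-843)) = 4 - (18*(-1/841) + H*(-1/843)) = 4 - (-18/841 - H/843) = 4 + (18/841 + H/843) = 3382/841 + H/843)
(2925118 + f(-1673)) + 2163654 = (2925118 + (3382/841 + (1/843)*(-1673))) + 2163654 = (2925118 + (3382/841 - 1673/843)) + 2163654 = (2925118 + 1444033/708963) + 2163654 = 2073801876667/708963 + 2163654 = 3607752507469/708963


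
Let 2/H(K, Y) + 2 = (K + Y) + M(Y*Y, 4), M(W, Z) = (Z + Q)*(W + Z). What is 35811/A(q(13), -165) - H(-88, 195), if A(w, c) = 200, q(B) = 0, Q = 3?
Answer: 2384188847/13315400 ≈ 179.05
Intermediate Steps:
M(W, Z) = (3 + Z)*(W + Z) (M(W, Z) = (Z + 3)*(W + Z) = (3 + Z)*(W + Z))
H(K, Y) = 2/(26 + K + Y + 7*Y**2) (H(K, Y) = 2/(-2 + ((K + Y) + (4**2 + 3*(Y*Y) + 3*4 + (Y*Y)*4))) = 2/(-2 + ((K + Y) + (16 + 3*Y**2 + 12 + Y**2*4))) = 2/(-2 + ((K + Y) + (16 + 3*Y**2 + 12 + 4*Y**2))) = 2/(-2 + ((K + Y) + (28 + 7*Y**2))) = 2/(-2 + (28 + K + Y + 7*Y**2)) = 2/(26 + K + Y + 7*Y**2))
35811/A(q(13), -165) - H(-88, 195) = 35811/200 - 2/(26 - 88 + 195 + 7*195**2) = 35811*(1/200) - 2/(26 - 88 + 195 + 7*38025) = 35811/200 - 2/(26 - 88 + 195 + 266175) = 35811/200 - 2/266308 = 35811/200 - 1*1/133154 = 35811/200 - 1/133154 = 2384188847/13315400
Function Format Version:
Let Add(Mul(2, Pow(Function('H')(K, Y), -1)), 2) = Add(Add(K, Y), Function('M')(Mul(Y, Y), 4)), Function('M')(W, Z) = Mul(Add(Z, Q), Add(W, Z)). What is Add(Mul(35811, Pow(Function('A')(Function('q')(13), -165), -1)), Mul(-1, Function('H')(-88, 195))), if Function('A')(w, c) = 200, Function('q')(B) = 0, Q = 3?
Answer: Rational(2384188847, 13315400) ≈ 179.05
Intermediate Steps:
Function('M')(W, Z) = Mul(Add(3, Z), Add(W, Z)) (Function('M')(W, Z) = Mul(Add(Z, 3), Add(W, Z)) = Mul(Add(3, Z), Add(W, Z)))
Function('H')(K, Y) = Mul(2, Pow(Add(26, K, Y, Mul(7, Pow(Y, 2))), -1)) (Function('H')(K, Y) = Mul(2, Pow(Add(-2, Add(Add(K, Y), Add(Pow(4, 2), Mul(3, Mul(Y, Y)), Mul(3, 4), Mul(Mul(Y, Y), 4)))), -1)) = Mul(2, Pow(Add(-2, Add(Add(K, Y), Add(16, Mul(3, Pow(Y, 2)), 12, Mul(Pow(Y, 2), 4)))), -1)) = Mul(2, Pow(Add(-2, Add(Add(K, Y), Add(16, Mul(3, Pow(Y, 2)), 12, Mul(4, Pow(Y, 2))))), -1)) = Mul(2, Pow(Add(-2, Add(Add(K, Y), Add(28, Mul(7, Pow(Y, 2))))), -1)) = Mul(2, Pow(Add(-2, Add(28, K, Y, Mul(7, Pow(Y, 2)))), -1)) = Mul(2, Pow(Add(26, K, Y, Mul(7, Pow(Y, 2))), -1)))
Add(Mul(35811, Pow(Function('A')(Function('q')(13), -165), -1)), Mul(-1, Function('H')(-88, 195))) = Add(Mul(35811, Pow(200, -1)), Mul(-1, Mul(2, Pow(Add(26, -88, 195, Mul(7, Pow(195, 2))), -1)))) = Add(Mul(35811, Rational(1, 200)), Mul(-1, Mul(2, Pow(Add(26, -88, 195, Mul(7, 38025)), -1)))) = Add(Rational(35811, 200), Mul(-1, Mul(2, Pow(Add(26, -88, 195, 266175), -1)))) = Add(Rational(35811, 200), Mul(-1, Mul(2, Pow(266308, -1)))) = Add(Rational(35811, 200), Mul(-1, Mul(2, Rational(1, 266308)))) = Add(Rational(35811, 200), Mul(-1, Rational(1, 133154))) = Add(Rational(35811, 200), Rational(-1, 133154)) = Rational(2384188847, 13315400)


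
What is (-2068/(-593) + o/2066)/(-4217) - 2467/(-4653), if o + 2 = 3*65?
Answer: 12725113517921/24039291519738 ≈ 0.52935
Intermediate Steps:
o = 193 (o = -2 + 3*65 = -2 + 195 = 193)
(-2068/(-593) + o/2066)/(-4217) - 2467/(-4653) = (-2068/(-593) + 193/2066)/(-4217) - 2467/(-4653) = (-2068*(-1/593) + 193*(1/2066))*(-1/4217) - 2467*(-1/4653) = (2068/593 + 193/2066)*(-1/4217) + 2467/4653 = (4386937/1225138)*(-1/4217) + 2467/4653 = -4386937/5166406946 + 2467/4653 = 12725113517921/24039291519738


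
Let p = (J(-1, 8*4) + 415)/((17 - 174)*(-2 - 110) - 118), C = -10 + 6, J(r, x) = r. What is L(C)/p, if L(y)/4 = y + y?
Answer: -93152/69 ≈ -1350.0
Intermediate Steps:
C = -4
L(y) = 8*y (L(y) = 4*(y + y) = 4*(2*y) = 8*y)
p = 69/2911 (p = (-1 + 415)/((17 - 174)*(-2 - 110) - 118) = 414/(-157*(-112) - 118) = 414/(17584 - 118) = 414/17466 = 414*(1/17466) = 69/2911 ≈ 0.023703)
L(C)/p = (8*(-4))/(69/2911) = -32*2911/69 = -93152/69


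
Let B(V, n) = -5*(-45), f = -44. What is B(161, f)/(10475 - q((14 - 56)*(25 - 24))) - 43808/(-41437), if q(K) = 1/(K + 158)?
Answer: 6034729188/5594450807 ≈ 1.0787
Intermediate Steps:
q(K) = 1/(158 + K)
B(V, n) = 225
B(161, f)/(10475 - q((14 - 56)*(25 - 24))) - 43808/(-41437) = 225/(10475 - 1/(158 + (14 - 56)*(25 - 24))) - 43808/(-41437) = 225/(10475 - 1/(158 - 42*1)) - 43808*(-1/41437) = 225/(10475 - 1/(158 - 42)) + 43808/41437 = 225/(10475 - 1/116) + 43808/41437 = 225/(1215099/116) + 43808/41437 = 225*(116/1215099) + 43808/41437 = 2900/135011 + 43808/41437 = 6034729188/5594450807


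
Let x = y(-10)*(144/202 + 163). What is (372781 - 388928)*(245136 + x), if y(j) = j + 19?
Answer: -402182225997/101 ≈ -3.9820e+9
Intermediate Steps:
y(j) = 19 + j
x = 148815/101 (x = (19 - 10)*(144/202 + 163) = 9*(144*(1/202) + 163) = 9*(72/101 + 163) = 9*(16535/101) = 148815/101 ≈ 1473.4)
(372781 - 388928)*(245136 + x) = (372781 - 388928)*(245136 + 148815/101) = -16147*24907551/101 = -402182225997/101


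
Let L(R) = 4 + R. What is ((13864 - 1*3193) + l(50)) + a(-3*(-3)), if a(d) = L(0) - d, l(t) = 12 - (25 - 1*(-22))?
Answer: 10631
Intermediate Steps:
l(t) = -35 (l(t) = 12 - (25 + 22) = 12 - 1*47 = 12 - 47 = -35)
a(d) = 4 - d (a(d) = (4 + 0) - d = 4 - d)
((13864 - 1*3193) + l(50)) + a(-3*(-3)) = ((13864 - 1*3193) - 35) + (4 - (-3)*(-3)) = ((13864 - 3193) - 35) + (4 - 1*9) = (10671 - 35) + (4 - 9) = 10636 - 5 = 10631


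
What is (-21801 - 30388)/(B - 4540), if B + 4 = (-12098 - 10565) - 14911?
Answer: 52189/42118 ≈ 1.2391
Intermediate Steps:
B = -37578 (B = -4 + ((-12098 - 10565) - 14911) = -4 + (-22663 - 14911) = -4 - 37574 = -37578)
(-21801 - 30388)/(B - 4540) = (-21801 - 30388)/(-37578 - 4540) = -52189/(-42118) = -52189*(-1/42118) = 52189/42118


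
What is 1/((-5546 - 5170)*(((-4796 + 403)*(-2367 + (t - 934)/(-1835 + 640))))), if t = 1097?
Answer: -1195/133163468146464 ≈ -8.9739e-12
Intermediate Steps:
1/((-5546 - 5170)*(((-4796 + 403)*(-2367 + (t - 934)/(-1835 + 640))))) = 1/((-5546 - 5170)*(((-4796 + 403)*(-2367 + (1097 - 934)/(-1835 + 640))))) = 1/((-10716)*((-4393*(-2367 + 163/(-1195))))) = -(-1/(4393*(-2367 + 163*(-1/1195))))/10716 = -(-1/(4393*(-2367 - 163/1195)))/10716 = -1/(10716*((-4393*(-2828728/1195)))) = -1/(10716*12426602104/1195) = -1/10716*1195/12426602104 = -1195/133163468146464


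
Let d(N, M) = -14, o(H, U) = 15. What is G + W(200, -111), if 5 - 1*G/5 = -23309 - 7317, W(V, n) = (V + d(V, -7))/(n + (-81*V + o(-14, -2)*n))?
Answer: 458852349/2996 ≈ 1.5316e+5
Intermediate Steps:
W(V, n) = (-14 + V)/(-81*V + 16*n) (W(V, n) = (V - 14)/(n + (-81*V + 15*n)) = (-14 + V)/(-81*V + 16*n))
G = 153155 (G = 25 - 5*(-23309 - 7317) = 25 - 5*(-30626) = 25 + 153130 = 153155)
G + W(200, -111) = 153155 + (-14 + 200)/(-81*200 + 16*(-111)) = 153155 + 186/(-16200 - 1776) = 153155 + 186/(-17976) = 153155 - 1/17976*186 = 153155 - 31/2996 = 458852349/2996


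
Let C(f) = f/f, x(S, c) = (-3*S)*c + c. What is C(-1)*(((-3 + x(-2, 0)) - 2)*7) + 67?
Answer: 32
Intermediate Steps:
x(S, c) = c - 3*S*c (x(S, c) = -3*S*c + c = c - 3*S*c)
C(f) = 1
C(-1)*(((-3 + x(-2, 0)) - 2)*7) + 67 = 1*(((-3 + 0*(1 - 3*(-2))) - 2)*7) + 67 = 1*(((-3 + 0*(1 + 6)) - 2)*7) + 67 = 1*(((-3 + 0*7) - 2)*7) + 67 = 1*(((-3 + 0) - 2)*7) + 67 = 1*((-3 - 2)*7) + 67 = 1*(-5*7) + 67 = 1*(-35) + 67 = -35 + 67 = 32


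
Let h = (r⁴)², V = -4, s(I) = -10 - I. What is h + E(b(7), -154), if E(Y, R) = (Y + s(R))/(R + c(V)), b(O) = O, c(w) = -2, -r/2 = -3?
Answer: 262019945/156 ≈ 1.6796e+6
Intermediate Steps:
r = 6 (r = -2*(-3) = 6)
E(Y, R) = (-10 + Y - R)/(-2 + R) (E(Y, R) = (Y + (-10 - R))/(R - 2) = (-10 + Y - R)/(-2 + R))
h = 1679616 (h = (6⁴)² = 1296² = 1679616)
h + E(b(7), -154) = 1679616 + (-10 + 7 - 1*(-154))/(-2 - 154) = 1679616 + (-10 + 7 + 154)/(-156) = 1679616 - 1/156*151 = 1679616 - 151/156 = 262019945/156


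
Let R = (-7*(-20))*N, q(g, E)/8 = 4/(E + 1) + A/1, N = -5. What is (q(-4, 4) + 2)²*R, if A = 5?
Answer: -1639792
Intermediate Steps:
q(g, E) = 40 + 32/(1 + E) (q(g, E) = 8*(4/(E + 1) + 5/1) = 8*(4/(1 + E) + 5*1) = 8*(4/(1 + E) + 5) = 8*(5 + 4/(1 + E)) = 40 + 32/(1 + E))
R = -700 (R = -7*(-20)*(-5) = 140*(-5) = -700)
(q(-4, 4) + 2)²*R = (8*(9 + 5*4)/(1 + 4) + 2)²*(-700) = (8*(9 + 20)/5 + 2)²*(-700) = (8*(⅕)*29 + 2)²*(-700) = (232/5 + 2)²*(-700) = (242/5)²*(-700) = (58564/25)*(-700) = -1639792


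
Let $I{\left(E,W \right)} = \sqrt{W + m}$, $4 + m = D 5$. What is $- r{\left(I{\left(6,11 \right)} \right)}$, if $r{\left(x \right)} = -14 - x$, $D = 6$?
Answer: $14 + \sqrt{37} \approx 20.083$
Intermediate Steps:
$m = 26$ ($m = -4 + 6 \cdot 5 = -4 + 30 = 26$)
$I{\left(E,W \right)} = \sqrt{26 + W}$ ($I{\left(E,W \right)} = \sqrt{W + 26} = \sqrt{26 + W}$)
$- r{\left(I{\left(6,11 \right)} \right)} = - (-14 - \sqrt{26 + 11}) = - (-14 - \sqrt{37}) = 14 + \sqrt{37}$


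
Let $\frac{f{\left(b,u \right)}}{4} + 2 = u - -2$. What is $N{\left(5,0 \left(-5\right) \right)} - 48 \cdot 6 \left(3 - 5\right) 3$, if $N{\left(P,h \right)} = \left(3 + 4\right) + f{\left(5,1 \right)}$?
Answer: $1739$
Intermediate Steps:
$f{\left(b,u \right)} = 4 u$ ($f{\left(b,u \right)} = -8 + 4 \left(u - -2\right) = -8 + 4 \left(u + 2\right) = -8 + 4 \left(2 + u\right) = -8 + \left(8 + 4 u\right) = 4 u$)
$N{\left(P,h \right)} = 11$ ($N{\left(P,h \right)} = \left(3 + 4\right) + 4 \cdot 1 = 7 + 4 = 11$)
$N{\left(5,0 \left(-5\right) \right)} - 48 \cdot 6 \left(3 - 5\right) 3 = 11 - 48 \cdot 6 \left(3 - 5\right) 3 = 11 - 48 \cdot 6 \left(-2\right) 3 = 11 - 48 \left(\left(-12\right) 3\right) = 11 - -1728 = 11 + 1728 = 1739$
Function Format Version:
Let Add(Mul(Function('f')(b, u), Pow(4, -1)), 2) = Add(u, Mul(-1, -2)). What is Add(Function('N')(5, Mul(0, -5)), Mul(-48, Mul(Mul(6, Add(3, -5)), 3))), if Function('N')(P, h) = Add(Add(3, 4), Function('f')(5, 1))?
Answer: 1739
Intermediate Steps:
Function('f')(b, u) = Mul(4, u) (Function('f')(b, u) = Add(-8, Mul(4, Add(u, Mul(-1, -2)))) = Add(-8, Mul(4, Add(u, 2))) = Add(-8, Mul(4, Add(2, u))) = Add(-8, Add(8, Mul(4, u))) = Mul(4, u))
Function('N')(P, h) = 11 (Function('N')(P, h) = Add(Add(3, 4), Mul(4, 1)) = Add(7, 4) = 11)
Add(Function('N')(5, Mul(0, -5)), Mul(-48, Mul(Mul(6, Add(3, -5)), 3))) = Add(11, Mul(-48, Mul(Mul(6, Add(3, -5)), 3))) = Add(11, Mul(-48, Mul(Mul(6, -2), 3))) = Add(11, Mul(-48, Mul(-12, 3))) = Add(11, Mul(-48, -36)) = Add(11, 1728) = 1739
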